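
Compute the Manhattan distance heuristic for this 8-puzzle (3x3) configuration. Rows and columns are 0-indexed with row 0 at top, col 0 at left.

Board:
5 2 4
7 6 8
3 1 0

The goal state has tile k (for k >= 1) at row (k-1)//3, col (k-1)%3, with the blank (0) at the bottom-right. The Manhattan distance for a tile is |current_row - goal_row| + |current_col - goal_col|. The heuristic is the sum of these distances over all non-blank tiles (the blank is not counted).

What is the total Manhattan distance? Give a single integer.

Tile 5: (0,0)->(1,1) = 2
Tile 2: (0,1)->(0,1) = 0
Tile 4: (0,2)->(1,0) = 3
Tile 7: (1,0)->(2,0) = 1
Tile 6: (1,1)->(1,2) = 1
Tile 8: (1,2)->(2,1) = 2
Tile 3: (2,0)->(0,2) = 4
Tile 1: (2,1)->(0,0) = 3
Sum: 2 + 0 + 3 + 1 + 1 + 2 + 4 + 3 = 16

Answer: 16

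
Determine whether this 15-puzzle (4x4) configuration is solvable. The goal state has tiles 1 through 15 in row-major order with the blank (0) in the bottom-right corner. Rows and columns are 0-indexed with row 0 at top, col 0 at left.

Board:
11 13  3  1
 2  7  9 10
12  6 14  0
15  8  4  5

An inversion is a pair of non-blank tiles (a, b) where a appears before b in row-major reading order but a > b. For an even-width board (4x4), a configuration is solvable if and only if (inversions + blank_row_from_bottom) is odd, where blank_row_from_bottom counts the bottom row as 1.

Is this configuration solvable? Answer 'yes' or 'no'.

Answer: no

Derivation:
Inversions: 48
Blank is in row 2 (0-indexed from top), which is row 2 counting from the bottom (bottom = 1).
48 + 2 = 50, which is even, so the puzzle is not solvable.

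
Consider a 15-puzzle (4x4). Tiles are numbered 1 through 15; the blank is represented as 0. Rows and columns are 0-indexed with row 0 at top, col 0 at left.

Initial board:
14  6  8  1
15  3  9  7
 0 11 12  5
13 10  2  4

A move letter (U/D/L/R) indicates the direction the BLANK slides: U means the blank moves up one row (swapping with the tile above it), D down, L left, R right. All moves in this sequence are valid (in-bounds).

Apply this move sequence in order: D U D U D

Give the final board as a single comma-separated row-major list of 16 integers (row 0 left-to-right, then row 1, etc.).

Answer: 14, 6, 8, 1, 15, 3, 9, 7, 13, 11, 12, 5, 0, 10, 2, 4

Derivation:
After move 1 (D):
14  6  8  1
15  3  9  7
13 11 12  5
 0 10  2  4

After move 2 (U):
14  6  8  1
15  3  9  7
 0 11 12  5
13 10  2  4

After move 3 (D):
14  6  8  1
15  3  9  7
13 11 12  5
 0 10  2  4

After move 4 (U):
14  6  8  1
15  3  9  7
 0 11 12  5
13 10  2  4

After move 5 (D):
14  6  8  1
15  3  9  7
13 11 12  5
 0 10  2  4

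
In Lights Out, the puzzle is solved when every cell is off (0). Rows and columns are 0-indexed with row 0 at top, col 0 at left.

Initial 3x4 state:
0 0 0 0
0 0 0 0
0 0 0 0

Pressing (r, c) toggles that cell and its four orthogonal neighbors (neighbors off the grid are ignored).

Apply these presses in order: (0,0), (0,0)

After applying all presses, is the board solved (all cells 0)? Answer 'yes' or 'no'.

Answer: yes

Derivation:
After press 1 at (0,0):
1 1 0 0
1 0 0 0
0 0 0 0

After press 2 at (0,0):
0 0 0 0
0 0 0 0
0 0 0 0

Lights still on: 0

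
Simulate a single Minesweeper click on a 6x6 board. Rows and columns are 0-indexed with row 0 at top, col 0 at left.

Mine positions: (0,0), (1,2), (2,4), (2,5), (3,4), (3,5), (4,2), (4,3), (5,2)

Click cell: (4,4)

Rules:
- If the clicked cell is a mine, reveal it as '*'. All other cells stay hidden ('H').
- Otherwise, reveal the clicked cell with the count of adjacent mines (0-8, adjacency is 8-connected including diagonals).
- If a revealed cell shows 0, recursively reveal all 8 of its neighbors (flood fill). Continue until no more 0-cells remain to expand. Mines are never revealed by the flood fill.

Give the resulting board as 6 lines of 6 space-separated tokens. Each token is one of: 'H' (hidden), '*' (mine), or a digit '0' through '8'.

H H H H H H
H H H H H H
H H H H H H
H H H H H H
H H H H 3 H
H H H H H H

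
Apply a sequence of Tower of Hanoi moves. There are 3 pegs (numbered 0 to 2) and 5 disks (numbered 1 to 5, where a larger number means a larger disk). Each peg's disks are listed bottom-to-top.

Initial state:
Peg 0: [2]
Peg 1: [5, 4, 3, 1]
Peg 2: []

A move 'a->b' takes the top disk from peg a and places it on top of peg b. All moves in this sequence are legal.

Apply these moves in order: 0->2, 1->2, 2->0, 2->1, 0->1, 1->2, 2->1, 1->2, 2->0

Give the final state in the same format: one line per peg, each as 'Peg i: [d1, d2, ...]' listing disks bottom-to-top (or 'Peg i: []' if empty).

Answer: Peg 0: [1]
Peg 1: [5, 4, 3, 2]
Peg 2: []

Derivation:
After move 1 (0->2):
Peg 0: []
Peg 1: [5, 4, 3, 1]
Peg 2: [2]

After move 2 (1->2):
Peg 0: []
Peg 1: [5, 4, 3]
Peg 2: [2, 1]

After move 3 (2->0):
Peg 0: [1]
Peg 1: [5, 4, 3]
Peg 2: [2]

After move 4 (2->1):
Peg 0: [1]
Peg 1: [5, 4, 3, 2]
Peg 2: []

After move 5 (0->1):
Peg 0: []
Peg 1: [5, 4, 3, 2, 1]
Peg 2: []

After move 6 (1->2):
Peg 0: []
Peg 1: [5, 4, 3, 2]
Peg 2: [1]

After move 7 (2->1):
Peg 0: []
Peg 1: [5, 4, 3, 2, 1]
Peg 2: []

After move 8 (1->2):
Peg 0: []
Peg 1: [5, 4, 3, 2]
Peg 2: [1]

After move 9 (2->0):
Peg 0: [1]
Peg 1: [5, 4, 3, 2]
Peg 2: []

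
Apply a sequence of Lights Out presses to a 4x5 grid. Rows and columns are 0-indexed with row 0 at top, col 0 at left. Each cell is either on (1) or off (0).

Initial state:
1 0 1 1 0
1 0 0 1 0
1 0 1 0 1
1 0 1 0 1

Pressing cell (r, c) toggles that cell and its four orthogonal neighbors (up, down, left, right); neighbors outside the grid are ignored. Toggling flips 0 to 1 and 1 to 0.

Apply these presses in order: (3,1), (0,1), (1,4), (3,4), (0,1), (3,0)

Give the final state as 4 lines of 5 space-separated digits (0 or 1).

After press 1 at (3,1):
1 0 1 1 0
1 0 0 1 0
1 1 1 0 1
0 1 0 0 1

After press 2 at (0,1):
0 1 0 1 0
1 1 0 1 0
1 1 1 0 1
0 1 0 0 1

After press 3 at (1,4):
0 1 0 1 1
1 1 0 0 1
1 1 1 0 0
0 1 0 0 1

After press 4 at (3,4):
0 1 0 1 1
1 1 0 0 1
1 1 1 0 1
0 1 0 1 0

After press 5 at (0,1):
1 0 1 1 1
1 0 0 0 1
1 1 1 0 1
0 1 0 1 0

After press 6 at (3,0):
1 0 1 1 1
1 0 0 0 1
0 1 1 0 1
1 0 0 1 0

Answer: 1 0 1 1 1
1 0 0 0 1
0 1 1 0 1
1 0 0 1 0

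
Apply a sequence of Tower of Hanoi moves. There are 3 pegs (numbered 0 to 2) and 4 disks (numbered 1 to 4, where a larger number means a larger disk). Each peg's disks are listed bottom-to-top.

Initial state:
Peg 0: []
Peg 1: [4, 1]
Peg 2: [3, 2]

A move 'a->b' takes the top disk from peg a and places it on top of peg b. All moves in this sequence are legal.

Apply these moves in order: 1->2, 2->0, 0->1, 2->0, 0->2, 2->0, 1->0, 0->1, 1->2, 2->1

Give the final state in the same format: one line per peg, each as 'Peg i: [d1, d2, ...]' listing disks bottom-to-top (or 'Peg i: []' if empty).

Answer: Peg 0: [2]
Peg 1: [4, 1]
Peg 2: [3]

Derivation:
After move 1 (1->2):
Peg 0: []
Peg 1: [4]
Peg 2: [3, 2, 1]

After move 2 (2->0):
Peg 0: [1]
Peg 1: [4]
Peg 2: [3, 2]

After move 3 (0->1):
Peg 0: []
Peg 1: [4, 1]
Peg 2: [3, 2]

After move 4 (2->0):
Peg 0: [2]
Peg 1: [4, 1]
Peg 2: [3]

After move 5 (0->2):
Peg 0: []
Peg 1: [4, 1]
Peg 2: [3, 2]

After move 6 (2->0):
Peg 0: [2]
Peg 1: [4, 1]
Peg 2: [3]

After move 7 (1->0):
Peg 0: [2, 1]
Peg 1: [4]
Peg 2: [3]

After move 8 (0->1):
Peg 0: [2]
Peg 1: [4, 1]
Peg 2: [3]

After move 9 (1->2):
Peg 0: [2]
Peg 1: [4]
Peg 2: [3, 1]

After move 10 (2->1):
Peg 0: [2]
Peg 1: [4, 1]
Peg 2: [3]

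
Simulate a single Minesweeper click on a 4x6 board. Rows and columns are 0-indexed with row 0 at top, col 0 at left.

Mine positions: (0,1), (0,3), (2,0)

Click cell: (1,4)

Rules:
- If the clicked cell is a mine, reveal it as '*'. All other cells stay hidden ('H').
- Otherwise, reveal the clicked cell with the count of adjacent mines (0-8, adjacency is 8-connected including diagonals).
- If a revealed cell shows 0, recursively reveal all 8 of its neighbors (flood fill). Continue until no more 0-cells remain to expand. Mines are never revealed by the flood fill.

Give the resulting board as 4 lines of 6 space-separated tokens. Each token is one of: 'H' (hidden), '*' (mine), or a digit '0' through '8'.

H H H H H H
H H H H 1 H
H H H H H H
H H H H H H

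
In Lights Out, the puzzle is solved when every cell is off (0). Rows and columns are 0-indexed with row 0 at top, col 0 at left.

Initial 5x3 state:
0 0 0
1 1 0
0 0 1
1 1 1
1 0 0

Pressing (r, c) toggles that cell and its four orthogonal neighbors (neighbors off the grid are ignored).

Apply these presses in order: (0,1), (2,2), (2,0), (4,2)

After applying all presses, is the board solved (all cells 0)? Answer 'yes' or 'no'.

Answer: no

Derivation:
After press 1 at (0,1):
1 1 1
1 0 0
0 0 1
1 1 1
1 0 0

After press 2 at (2,2):
1 1 1
1 0 1
0 1 0
1 1 0
1 0 0

After press 3 at (2,0):
1 1 1
0 0 1
1 0 0
0 1 0
1 0 0

After press 4 at (4,2):
1 1 1
0 0 1
1 0 0
0 1 1
1 1 1

Lights still on: 10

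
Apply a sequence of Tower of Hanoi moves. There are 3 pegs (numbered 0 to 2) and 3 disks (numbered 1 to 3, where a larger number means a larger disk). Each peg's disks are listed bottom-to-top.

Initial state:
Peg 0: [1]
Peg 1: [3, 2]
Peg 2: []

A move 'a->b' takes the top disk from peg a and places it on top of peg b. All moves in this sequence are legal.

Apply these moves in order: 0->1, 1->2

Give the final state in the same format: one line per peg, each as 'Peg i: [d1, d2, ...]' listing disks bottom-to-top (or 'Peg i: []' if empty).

Answer: Peg 0: []
Peg 1: [3, 2]
Peg 2: [1]

Derivation:
After move 1 (0->1):
Peg 0: []
Peg 1: [3, 2, 1]
Peg 2: []

After move 2 (1->2):
Peg 0: []
Peg 1: [3, 2]
Peg 2: [1]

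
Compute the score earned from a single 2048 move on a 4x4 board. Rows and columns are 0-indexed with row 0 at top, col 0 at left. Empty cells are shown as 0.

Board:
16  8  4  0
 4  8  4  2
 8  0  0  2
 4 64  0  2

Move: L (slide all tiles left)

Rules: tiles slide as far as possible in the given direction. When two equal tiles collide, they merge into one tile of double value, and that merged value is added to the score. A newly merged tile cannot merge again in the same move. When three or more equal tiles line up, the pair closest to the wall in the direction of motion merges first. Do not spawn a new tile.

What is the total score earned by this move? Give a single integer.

Slide left:
row 0: [16, 8, 4, 0] -> [16, 8, 4, 0]  score +0 (running 0)
row 1: [4, 8, 4, 2] -> [4, 8, 4, 2]  score +0 (running 0)
row 2: [8, 0, 0, 2] -> [8, 2, 0, 0]  score +0 (running 0)
row 3: [4, 64, 0, 2] -> [4, 64, 2, 0]  score +0 (running 0)
Board after move:
16  8  4  0
 4  8  4  2
 8  2  0  0
 4 64  2  0

Answer: 0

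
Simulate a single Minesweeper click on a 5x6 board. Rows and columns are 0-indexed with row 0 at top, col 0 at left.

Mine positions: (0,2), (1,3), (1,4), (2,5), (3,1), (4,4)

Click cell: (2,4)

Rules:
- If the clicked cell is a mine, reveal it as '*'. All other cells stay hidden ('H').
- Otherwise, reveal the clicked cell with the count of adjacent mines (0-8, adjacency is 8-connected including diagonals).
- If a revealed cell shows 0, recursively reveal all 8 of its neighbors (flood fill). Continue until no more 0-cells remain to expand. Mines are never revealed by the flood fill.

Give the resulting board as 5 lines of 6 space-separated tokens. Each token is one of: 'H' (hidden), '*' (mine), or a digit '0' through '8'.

H H H H H H
H H H H H H
H H H H 3 H
H H H H H H
H H H H H H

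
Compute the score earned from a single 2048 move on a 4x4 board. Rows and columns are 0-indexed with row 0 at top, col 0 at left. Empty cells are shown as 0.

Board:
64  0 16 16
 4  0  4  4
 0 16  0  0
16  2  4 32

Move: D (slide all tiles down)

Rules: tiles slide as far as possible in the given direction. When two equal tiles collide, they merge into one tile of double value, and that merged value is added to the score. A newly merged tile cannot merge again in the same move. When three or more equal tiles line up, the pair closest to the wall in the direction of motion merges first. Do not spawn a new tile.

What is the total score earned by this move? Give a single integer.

Slide down:
col 0: [64, 4, 0, 16] -> [0, 64, 4, 16]  score +0 (running 0)
col 1: [0, 0, 16, 2] -> [0, 0, 16, 2]  score +0 (running 0)
col 2: [16, 4, 0, 4] -> [0, 0, 16, 8]  score +8 (running 8)
col 3: [16, 4, 0, 32] -> [0, 16, 4, 32]  score +0 (running 8)
Board after move:
 0  0  0  0
64  0  0 16
 4 16 16  4
16  2  8 32

Answer: 8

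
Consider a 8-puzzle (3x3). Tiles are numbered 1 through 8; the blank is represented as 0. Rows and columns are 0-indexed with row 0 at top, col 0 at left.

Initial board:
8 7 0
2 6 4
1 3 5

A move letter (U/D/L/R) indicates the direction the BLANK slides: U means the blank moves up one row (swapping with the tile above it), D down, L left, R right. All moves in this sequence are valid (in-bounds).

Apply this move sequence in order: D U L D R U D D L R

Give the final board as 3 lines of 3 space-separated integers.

After move 1 (D):
8 7 4
2 6 0
1 3 5

After move 2 (U):
8 7 0
2 6 4
1 3 5

After move 3 (L):
8 0 7
2 6 4
1 3 5

After move 4 (D):
8 6 7
2 0 4
1 3 5

After move 5 (R):
8 6 7
2 4 0
1 3 5

After move 6 (U):
8 6 0
2 4 7
1 3 5

After move 7 (D):
8 6 7
2 4 0
1 3 5

After move 8 (D):
8 6 7
2 4 5
1 3 0

After move 9 (L):
8 6 7
2 4 5
1 0 3

After move 10 (R):
8 6 7
2 4 5
1 3 0

Answer: 8 6 7
2 4 5
1 3 0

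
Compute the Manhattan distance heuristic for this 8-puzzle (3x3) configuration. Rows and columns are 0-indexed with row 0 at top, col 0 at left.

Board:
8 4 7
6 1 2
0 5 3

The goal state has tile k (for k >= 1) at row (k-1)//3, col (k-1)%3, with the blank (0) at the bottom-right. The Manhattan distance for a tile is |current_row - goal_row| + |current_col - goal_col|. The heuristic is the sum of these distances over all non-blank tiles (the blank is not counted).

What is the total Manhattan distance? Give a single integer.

Answer: 18

Derivation:
Tile 8: (0,0)->(2,1) = 3
Tile 4: (0,1)->(1,0) = 2
Tile 7: (0,2)->(2,0) = 4
Tile 6: (1,0)->(1,2) = 2
Tile 1: (1,1)->(0,0) = 2
Tile 2: (1,2)->(0,1) = 2
Tile 5: (2,1)->(1,1) = 1
Tile 3: (2,2)->(0,2) = 2
Sum: 3 + 2 + 4 + 2 + 2 + 2 + 1 + 2 = 18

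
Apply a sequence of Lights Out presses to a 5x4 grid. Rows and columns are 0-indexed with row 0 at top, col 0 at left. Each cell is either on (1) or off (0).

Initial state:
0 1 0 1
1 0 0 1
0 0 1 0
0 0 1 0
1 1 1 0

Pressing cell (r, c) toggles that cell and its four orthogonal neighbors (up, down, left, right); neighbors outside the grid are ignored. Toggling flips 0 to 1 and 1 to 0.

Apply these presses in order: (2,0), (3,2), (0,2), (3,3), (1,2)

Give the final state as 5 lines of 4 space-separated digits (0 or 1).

Answer: 0 0 0 0
0 1 0 0
1 1 1 1
1 1 1 0
1 1 0 1

Derivation:
After press 1 at (2,0):
0 1 0 1
0 0 0 1
1 1 1 0
1 0 1 0
1 1 1 0

After press 2 at (3,2):
0 1 0 1
0 0 0 1
1 1 0 0
1 1 0 1
1 1 0 0

After press 3 at (0,2):
0 0 1 0
0 0 1 1
1 1 0 0
1 1 0 1
1 1 0 0

After press 4 at (3,3):
0 0 1 0
0 0 1 1
1 1 0 1
1 1 1 0
1 1 0 1

After press 5 at (1,2):
0 0 0 0
0 1 0 0
1 1 1 1
1 1 1 0
1 1 0 1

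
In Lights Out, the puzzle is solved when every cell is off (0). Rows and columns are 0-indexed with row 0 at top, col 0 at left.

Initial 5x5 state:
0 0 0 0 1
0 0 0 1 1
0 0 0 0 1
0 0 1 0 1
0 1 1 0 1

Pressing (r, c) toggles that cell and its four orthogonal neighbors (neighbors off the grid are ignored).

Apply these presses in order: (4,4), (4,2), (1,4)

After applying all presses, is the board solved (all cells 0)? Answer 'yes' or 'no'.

Answer: yes

Derivation:
After press 1 at (4,4):
0 0 0 0 1
0 0 0 1 1
0 0 0 0 1
0 0 1 0 0
0 1 1 1 0

After press 2 at (4,2):
0 0 0 0 1
0 0 0 1 1
0 0 0 0 1
0 0 0 0 0
0 0 0 0 0

After press 3 at (1,4):
0 0 0 0 0
0 0 0 0 0
0 0 0 0 0
0 0 0 0 0
0 0 0 0 0

Lights still on: 0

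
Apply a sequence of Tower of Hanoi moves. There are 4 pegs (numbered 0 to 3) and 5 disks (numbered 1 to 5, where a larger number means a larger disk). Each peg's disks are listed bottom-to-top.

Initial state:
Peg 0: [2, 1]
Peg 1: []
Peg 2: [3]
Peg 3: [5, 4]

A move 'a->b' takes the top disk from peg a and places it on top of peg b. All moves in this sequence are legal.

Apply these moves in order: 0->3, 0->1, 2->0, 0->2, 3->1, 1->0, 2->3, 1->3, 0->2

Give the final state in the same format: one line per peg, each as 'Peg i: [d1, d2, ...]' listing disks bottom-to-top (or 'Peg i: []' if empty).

After move 1 (0->3):
Peg 0: [2]
Peg 1: []
Peg 2: [3]
Peg 3: [5, 4, 1]

After move 2 (0->1):
Peg 0: []
Peg 1: [2]
Peg 2: [3]
Peg 3: [5, 4, 1]

After move 3 (2->0):
Peg 0: [3]
Peg 1: [2]
Peg 2: []
Peg 3: [5, 4, 1]

After move 4 (0->2):
Peg 0: []
Peg 1: [2]
Peg 2: [3]
Peg 3: [5, 4, 1]

After move 5 (3->1):
Peg 0: []
Peg 1: [2, 1]
Peg 2: [3]
Peg 3: [5, 4]

After move 6 (1->0):
Peg 0: [1]
Peg 1: [2]
Peg 2: [3]
Peg 3: [5, 4]

After move 7 (2->3):
Peg 0: [1]
Peg 1: [2]
Peg 2: []
Peg 3: [5, 4, 3]

After move 8 (1->3):
Peg 0: [1]
Peg 1: []
Peg 2: []
Peg 3: [5, 4, 3, 2]

After move 9 (0->2):
Peg 0: []
Peg 1: []
Peg 2: [1]
Peg 3: [5, 4, 3, 2]

Answer: Peg 0: []
Peg 1: []
Peg 2: [1]
Peg 3: [5, 4, 3, 2]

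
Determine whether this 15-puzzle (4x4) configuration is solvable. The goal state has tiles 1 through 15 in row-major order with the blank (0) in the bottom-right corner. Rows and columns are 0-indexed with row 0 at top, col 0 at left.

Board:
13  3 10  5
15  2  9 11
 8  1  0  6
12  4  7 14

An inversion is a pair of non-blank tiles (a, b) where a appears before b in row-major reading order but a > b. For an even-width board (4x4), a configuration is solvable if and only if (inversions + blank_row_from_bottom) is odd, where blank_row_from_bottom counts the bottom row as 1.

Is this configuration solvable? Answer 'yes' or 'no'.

Answer: yes

Derivation:
Inversions: 53
Blank is in row 2 (0-indexed from top), which is row 2 counting from the bottom (bottom = 1).
53 + 2 = 55, which is odd, so the puzzle is solvable.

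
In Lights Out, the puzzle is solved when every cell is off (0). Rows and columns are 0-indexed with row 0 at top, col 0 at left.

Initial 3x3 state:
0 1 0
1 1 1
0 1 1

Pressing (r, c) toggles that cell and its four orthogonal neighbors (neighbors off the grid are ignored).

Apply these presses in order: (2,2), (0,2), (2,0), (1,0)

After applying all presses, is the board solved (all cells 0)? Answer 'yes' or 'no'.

After press 1 at (2,2):
0 1 0
1 1 0
0 0 0

After press 2 at (0,2):
0 0 1
1 1 1
0 0 0

After press 3 at (2,0):
0 0 1
0 1 1
1 1 0

After press 4 at (1,0):
1 0 1
1 0 1
0 1 0

Lights still on: 5

Answer: no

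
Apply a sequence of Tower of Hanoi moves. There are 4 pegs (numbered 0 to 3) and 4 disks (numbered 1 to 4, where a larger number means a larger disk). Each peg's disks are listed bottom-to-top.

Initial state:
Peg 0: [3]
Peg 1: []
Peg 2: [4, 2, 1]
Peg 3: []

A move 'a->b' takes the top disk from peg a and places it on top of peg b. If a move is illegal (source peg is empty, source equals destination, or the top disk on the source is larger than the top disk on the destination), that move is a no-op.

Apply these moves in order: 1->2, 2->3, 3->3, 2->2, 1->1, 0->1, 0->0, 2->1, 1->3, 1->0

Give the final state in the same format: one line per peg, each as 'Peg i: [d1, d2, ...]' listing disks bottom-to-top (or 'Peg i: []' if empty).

Answer: Peg 0: [2]
Peg 1: [3]
Peg 2: [4]
Peg 3: [1]

Derivation:
After move 1 (1->2):
Peg 0: [3]
Peg 1: []
Peg 2: [4, 2, 1]
Peg 3: []

After move 2 (2->3):
Peg 0: [3]
Peg 1: []
Peg 2: [4, 2]
Peg 3: [1]

After move 3 (3->3):
Peg 0: [3]
Peg 1: []
Peg 2: [4, 2]
Peg 3: [1]

After move 4 (2->2):
Peg 0: [3]
Peg 1: []
Peg 2: [4, 2]
Peg 3: [1]

After move 5 (1->1):
Peg 0: [3]
Peg 1: []
Peg 2: [4, 2]
Peg 3: [1]

After move 6 (0->1):
Peg 0: []
Peg 1: [3]
Peg 2: [4, 2]
Peg 3: [1]

After move 7 (0->0):
Peg 0: []
Peg 1: [3]
Peg 2: [4, 2]
Peg 3: [1]

After move 8 (2->1):
Peg 0: []
Peg 1: [3, 2]
Peg 2: [4]
Peg 3: [1]

After move 9 (1->3):
Peg 0: []
Peg 1: [3, 2]
Peg 2: [4]
Peg 3: [1]

After move 10 (1->0):
Peg 0: [2]
Peg 1: [3]
Peg 2: [4]
Peg 3: [1]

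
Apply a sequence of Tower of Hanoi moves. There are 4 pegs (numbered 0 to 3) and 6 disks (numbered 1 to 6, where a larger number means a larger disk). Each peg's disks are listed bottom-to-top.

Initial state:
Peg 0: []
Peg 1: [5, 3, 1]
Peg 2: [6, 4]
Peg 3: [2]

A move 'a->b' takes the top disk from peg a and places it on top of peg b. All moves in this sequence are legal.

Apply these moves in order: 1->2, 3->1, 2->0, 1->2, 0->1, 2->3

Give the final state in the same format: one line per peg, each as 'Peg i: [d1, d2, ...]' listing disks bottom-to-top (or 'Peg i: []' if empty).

Answer: Peg 0: []
Peg 1: [5, 3, 1]
Peg 2: [6, 4]
Peg 3: [2]

Derivation:
After move 1 (1->2):
Peg 0: []
Peg 1: [5, 3]
Peg 2: [6, 4, 1]
Peg 3: [2]

After move 2 (3->1):
Peg 0: []
Peg 1: [5, 3, 2]
Peg 2: [6, 4, 1]
Peg 3: []

After move 3 (2->0):
Peg 0: [1]
Peg 1: [5, 3, 2]
Peg 2: [6, 4]
Peg 3: []

After move 4 (1->2):
Peg 0: [1]
Peg 1: [5, 3]
Peg 2: [6, 4, 2]
Peg 3: []

After move 5 (0->1):
Peg 0: []
Peg 1: [5, 3, 1]
Peg 2: [6, 4, 2]
Peg 3: []

After move 6 (2->3):
Peg 0: []
Peg 1: [5, 3, 1]
Peg 2: [6, 4]
Peg 3: [2]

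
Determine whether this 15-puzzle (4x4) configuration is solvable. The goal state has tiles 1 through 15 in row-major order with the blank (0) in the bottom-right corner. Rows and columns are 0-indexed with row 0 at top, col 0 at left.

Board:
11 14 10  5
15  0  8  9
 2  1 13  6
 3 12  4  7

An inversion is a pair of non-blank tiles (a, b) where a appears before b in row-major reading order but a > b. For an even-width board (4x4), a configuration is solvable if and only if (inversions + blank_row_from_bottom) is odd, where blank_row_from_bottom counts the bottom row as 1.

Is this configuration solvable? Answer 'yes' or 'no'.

Answer: no

Derivation:
Inversions: 67
Blank is in row 1 (0-indexed from top), which is row 3 counting from the bottom (bottom = 1).
67 + 3 = 70, which is even, so the puzzle is not solvable.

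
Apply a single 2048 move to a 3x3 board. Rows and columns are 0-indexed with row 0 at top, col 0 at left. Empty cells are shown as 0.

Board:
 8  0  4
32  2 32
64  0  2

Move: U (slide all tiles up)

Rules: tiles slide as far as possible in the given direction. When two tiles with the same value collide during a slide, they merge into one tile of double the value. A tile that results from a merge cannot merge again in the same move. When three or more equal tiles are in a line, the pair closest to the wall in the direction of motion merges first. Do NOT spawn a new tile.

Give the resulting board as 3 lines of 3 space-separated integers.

Answer:  8  2  4
32  0 32
64  0  2

Derivation:
Slide up:
col 0: [8, 32, 64] -> [8, 32, 64]
col 1: [0, 2, 0] -> [2, 0, 0]
col 2: [4, 32, 2] -> [4, 32, 2]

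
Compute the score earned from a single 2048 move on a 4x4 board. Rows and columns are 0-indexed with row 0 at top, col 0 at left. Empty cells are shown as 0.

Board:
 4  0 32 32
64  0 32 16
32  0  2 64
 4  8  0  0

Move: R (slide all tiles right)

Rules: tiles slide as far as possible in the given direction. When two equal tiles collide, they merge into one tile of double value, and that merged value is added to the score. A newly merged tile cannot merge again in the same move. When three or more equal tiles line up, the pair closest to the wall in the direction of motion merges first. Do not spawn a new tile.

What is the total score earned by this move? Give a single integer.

Answer: 64

Derivation:
Slide right:
row 0: [4, 0, 32, 32] -> [0, 0, 4, 64]  score +64 (running 64)
row 1: [64, 0, 32, 16] -> [0, 64, 32, 16]  score +0 (running 64)
row 2: [32, 0, 2, 64] -> [0, 32, 2, 64]  score +0 (running 64)
row 3: [4, 8, 0, 0] -> [0, 0, 4, 8]  score +0 (running 64)
Board after move:
 0  0  4 64
 0 64 32 16
 0 32  2 64
 0  0  4  8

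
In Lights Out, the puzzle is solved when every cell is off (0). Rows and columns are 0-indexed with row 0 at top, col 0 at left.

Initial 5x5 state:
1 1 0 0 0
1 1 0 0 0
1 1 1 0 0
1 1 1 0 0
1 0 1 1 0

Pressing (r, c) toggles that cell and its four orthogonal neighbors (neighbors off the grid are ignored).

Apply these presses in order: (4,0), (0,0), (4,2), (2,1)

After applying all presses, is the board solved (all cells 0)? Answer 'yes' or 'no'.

After press 1 at (4,0):
1 1 0 0 0
1 1 0 0 0
1 1 1 0 0
0 1 1 0 0
0 1 1 1 0

After press 2 at (0,0):
0 0 0 0 0
0 1 0 0 0
1 1 1 0 0
0 1 1 0 0
0 1 1 1 0

After press 3 at (4,2):
0 0 0 0 0
0 1 0 0 0
1 1 1 0 0
0 1 0 0 0
0 0 0 0 0

After press 4 at (2,1):
0 0 0 0 0
0 0 0 0 0
0 0 0 0 0
0 0 0 0 0
0 0 0 0 0

Lights still on: 0

Answer: yes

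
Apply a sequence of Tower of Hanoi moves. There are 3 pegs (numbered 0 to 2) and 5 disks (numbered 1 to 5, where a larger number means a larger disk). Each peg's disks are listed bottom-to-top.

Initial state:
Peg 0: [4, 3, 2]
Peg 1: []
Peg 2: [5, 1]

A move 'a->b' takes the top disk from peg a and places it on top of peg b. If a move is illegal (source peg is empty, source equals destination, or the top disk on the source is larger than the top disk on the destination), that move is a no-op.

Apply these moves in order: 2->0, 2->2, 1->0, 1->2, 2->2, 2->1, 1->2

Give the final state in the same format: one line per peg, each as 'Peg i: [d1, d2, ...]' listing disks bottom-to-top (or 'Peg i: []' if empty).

Answer: Peg 0: [4, 3, 2, 1]
Peg 1: []
Peg 2: [5]

Derivation:
After move 1 (2->0):
Peg 0: [4, 3, 2, 1]
Peg 1: []
Peg 2: [5]

After move 2 (2->2):
Peg 0: [4, 3, 2, 1]
Peg 1: []
Peg 2: [5]

After move 3 (1->0):
Peg 0: [4, 3, 2, 1]
Peg 1: []
Peg 2: [5]

After move 4 (1->2):
Peg 0: [4, 3, 2, 1]
Peg 1: []
Peg 2: [5]

After move 5 (2->2):
Peg 0: [4, 3, 2, 1]
Peg 1: []
Peg 2: [5]

After move 6 (2->1):
Peg 0: [4, 3, 2, 1]
Peg 1: [5]
Peg 2: []

After move 7 (1->2):
Peg 0: [4, 3, 2, 1]
Peg 1: []
Peg 2: [5]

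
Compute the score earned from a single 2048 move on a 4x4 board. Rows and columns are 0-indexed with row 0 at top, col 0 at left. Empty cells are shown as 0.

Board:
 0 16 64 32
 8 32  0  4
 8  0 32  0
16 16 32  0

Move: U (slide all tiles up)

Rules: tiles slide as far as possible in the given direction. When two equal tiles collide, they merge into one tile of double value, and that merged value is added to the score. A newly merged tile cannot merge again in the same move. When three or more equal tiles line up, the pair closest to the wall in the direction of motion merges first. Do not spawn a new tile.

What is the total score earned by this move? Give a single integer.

Slide up:
col 0: [0, 8, 8, 16] -> [16, 16, 0, 0]  score +16 (running 16)
col 1: [16, 32, 0, 16] -> [16, 32, 16, 0]  score +0 (running 16)
col 2: [64, 0, 32, 32] -> [64, 64, 0, 0]  score +64 (running 80)
col 3: [32, 4, 0, 0] -> [32, 4, 0, 0]  score +0 (running 80)
Board after move:
16 16 64 32
16 32 64  4
 0 16  0  0
 0  0  0  0

Answer: 80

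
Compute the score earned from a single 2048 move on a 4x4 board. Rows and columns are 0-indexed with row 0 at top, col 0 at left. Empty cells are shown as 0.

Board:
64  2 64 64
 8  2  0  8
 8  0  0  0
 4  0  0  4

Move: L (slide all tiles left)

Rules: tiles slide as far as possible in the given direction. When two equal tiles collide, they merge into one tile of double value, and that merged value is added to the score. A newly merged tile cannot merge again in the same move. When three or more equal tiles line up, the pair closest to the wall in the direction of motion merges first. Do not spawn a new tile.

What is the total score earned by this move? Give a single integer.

Slide left:
row 0: [64, 2, 64, 64] -> [64, 2, 128, 0]  score +128 (running 128)
row 1: [8, 2, 0, 8] -> [8, 2, 8, 0]  score +0 (running 128)
row 2: [8, 0, 0, 0] -> [8, 0, 0, 0]  score +0 (running 128)
row 3: [4, 0, 0, 4] -> [8, 0, 0, 0]  score +8 (running 136)
Board after move:
 64   2 128   0
  8   2   8   0
  8   0   0   0
  8   0   0   0

Answer: 136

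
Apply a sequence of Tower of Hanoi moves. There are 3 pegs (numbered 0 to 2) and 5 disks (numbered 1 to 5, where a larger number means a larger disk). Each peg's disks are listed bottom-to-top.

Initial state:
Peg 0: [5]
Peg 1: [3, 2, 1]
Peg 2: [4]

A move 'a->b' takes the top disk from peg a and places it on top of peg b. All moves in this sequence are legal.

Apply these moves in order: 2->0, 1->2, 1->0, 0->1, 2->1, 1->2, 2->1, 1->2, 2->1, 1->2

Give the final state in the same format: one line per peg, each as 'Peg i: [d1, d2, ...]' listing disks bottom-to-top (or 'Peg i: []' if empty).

After move 1 (2->0):
Peg 0: [5, 4]
Peg 1: [3, 2, 1]
Peg 2: []

After move 2 (1->2):
Peg 0: [5, 4]
Peg 1: [3, 2]
Peg 2: [1]

After move 3 (1->0):
Peg 0: [5, 4, 2]
Peg 1: [3]
Peg 2: [1]

After move 4 (0->1):
Peg 0: [5, 4]
Peg 1: [3, 2]
Peg 2: [1]

After move 5 (2->1):
Peg 0: [5, 4]
Peg 1: [3, 2, 1]
Peg 2: []

After move 6 (1->2):
Peg 0: [5, 4]
Peg 1: [3, 2]
Peg 2: [1]

After move 7 (2->1):
Peg 0: [5, 4]
Peg 1: [3, 2, 1]
Peg 2: []

After move 8 (1->2):
Peg 0: [5, 4]
Peg 1: [3, 2]
Peg 2: [1]

After move 9 (2->1):
Peg 0: [5, 4]
Peg 1: [3, 2, 1]
Peg 2: []

After move 10 (1->2):
Peg 0: [5, 4]
Peg 1: [3, 2]
Peg 2: [1]

Answer: Peg 0: [5, 4]
Peg 1: [3, 2]
Peg 2: [1]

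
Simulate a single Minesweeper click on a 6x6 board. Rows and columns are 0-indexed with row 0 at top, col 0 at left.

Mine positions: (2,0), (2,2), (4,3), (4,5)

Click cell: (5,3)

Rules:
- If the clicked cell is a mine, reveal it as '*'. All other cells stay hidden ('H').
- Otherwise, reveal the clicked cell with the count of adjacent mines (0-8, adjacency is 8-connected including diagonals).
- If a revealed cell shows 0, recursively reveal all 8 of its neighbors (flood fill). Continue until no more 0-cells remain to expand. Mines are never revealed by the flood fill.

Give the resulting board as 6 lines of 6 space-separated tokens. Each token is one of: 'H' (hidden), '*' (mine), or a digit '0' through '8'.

H H H H H H
H H H H H H
H H H H H H
H H H H H H
H H H H H H
H H H 1 H H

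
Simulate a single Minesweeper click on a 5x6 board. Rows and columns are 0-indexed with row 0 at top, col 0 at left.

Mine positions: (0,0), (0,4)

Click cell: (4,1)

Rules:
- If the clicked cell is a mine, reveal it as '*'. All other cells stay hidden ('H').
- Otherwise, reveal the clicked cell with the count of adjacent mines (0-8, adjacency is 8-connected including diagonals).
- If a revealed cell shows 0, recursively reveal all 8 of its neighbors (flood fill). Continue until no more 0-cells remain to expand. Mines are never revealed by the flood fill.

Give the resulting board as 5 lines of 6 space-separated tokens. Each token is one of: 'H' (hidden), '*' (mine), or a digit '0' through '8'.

H 1 0 1 H H
1 1 0 1 1 1
0 0 0 0 0 0
0 0 0 0 0 0
0 0 0 0 0 0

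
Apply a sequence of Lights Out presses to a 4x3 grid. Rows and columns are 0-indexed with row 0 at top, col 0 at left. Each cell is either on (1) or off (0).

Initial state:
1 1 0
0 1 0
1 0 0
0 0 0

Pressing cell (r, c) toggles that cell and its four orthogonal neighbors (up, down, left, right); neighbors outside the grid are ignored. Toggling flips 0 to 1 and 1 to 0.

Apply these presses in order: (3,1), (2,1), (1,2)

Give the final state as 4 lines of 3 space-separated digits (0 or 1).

After press 1 at (3,1):
1 1 0
0 1 0
1 1 0
1 1 1

After press 2 at (2,1):
1 1 0
0 0 0
0 0 1
1 0 1

After press 3 at (1,2):
1 1 1
0 1 1
0 0 0
1 0 1

Answer: 1 1 1
0 1 1
0 0 0
1 0 1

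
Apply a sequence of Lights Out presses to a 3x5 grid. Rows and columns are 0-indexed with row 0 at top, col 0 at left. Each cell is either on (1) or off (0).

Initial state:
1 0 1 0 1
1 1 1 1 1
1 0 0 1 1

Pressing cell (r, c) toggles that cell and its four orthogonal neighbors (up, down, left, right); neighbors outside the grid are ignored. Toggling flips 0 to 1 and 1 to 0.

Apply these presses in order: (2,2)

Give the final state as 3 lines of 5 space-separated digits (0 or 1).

Answer: 1 0 1 0 1
1 1 0 1 1
1 1 1 0 1

Derivation:
After press 1 at (2,2):
1 0 1 0 1
1 1 0 1 1
1 1 1 0 1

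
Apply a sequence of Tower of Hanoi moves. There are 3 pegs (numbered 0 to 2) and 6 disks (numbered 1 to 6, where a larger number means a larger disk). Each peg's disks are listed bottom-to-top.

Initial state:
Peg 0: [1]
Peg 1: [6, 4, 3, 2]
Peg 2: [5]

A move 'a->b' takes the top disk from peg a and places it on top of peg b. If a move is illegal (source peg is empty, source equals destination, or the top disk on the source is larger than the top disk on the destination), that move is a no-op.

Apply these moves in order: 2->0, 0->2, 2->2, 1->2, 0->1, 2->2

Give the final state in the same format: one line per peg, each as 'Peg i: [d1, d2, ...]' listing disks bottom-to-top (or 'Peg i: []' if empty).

Answer: Peg 0: []
Peg 1: [6, 4, 3, 2]
Peg 2: [5, 1]

Derivation:
After move 1 (2->0):
Peg 0: [1]
Peg 1: [6, 4, 3, 2]
Peg 2: [5]

After move 2 (0->2):
Peg 0: []
Peg 1: [6, 4, 3, 2]
Peg 2: [5, 1]

After move 3 (2->2):
Peg 0: []
Peg 1: [6, 4, 3, 2]
Peg 2: [5, 1]

After move 4 (1->2):
Peg 0: []
Peg 1: [6, 4, 3, 2]
Peg 2: [5, 1]

After move 5 (0->1):
Peg 0: []
Peg 1: [6, 4, 3, 2]
Peg 2: [5, 1]

After move 6 (2->2):
Peg 0: []
Peg 1: [6, 4, 3, 2]
Peg 2: [5, 1]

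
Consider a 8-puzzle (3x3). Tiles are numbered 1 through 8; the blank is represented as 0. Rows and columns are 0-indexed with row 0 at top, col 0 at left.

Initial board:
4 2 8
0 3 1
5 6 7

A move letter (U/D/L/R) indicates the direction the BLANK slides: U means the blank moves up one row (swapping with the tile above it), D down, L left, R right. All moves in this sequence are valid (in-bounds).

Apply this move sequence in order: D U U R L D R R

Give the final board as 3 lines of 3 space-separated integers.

After move 1 (D):
4 2 8
5 3 1
0 6 7

After move 2 (U):
4 2 8
0 3 1
5 6 7

After move 3 (U):
0 2 8
4 3 1
5 6 7

After move 4 (R):
2 0 8
4 3 1
5 6 7

After move 5 (L):
0 2 8
4 3 1
5 6 7

After move 6 (D):
4 2 8
0 3 1
5 6 7

After move 7 (R):
4 2 8
3 0 1
5 6 7

After move 8 (R):
4 2 8
3 1 0
5 6 7

Answer: 4 2 8
3 1 0
5 6 7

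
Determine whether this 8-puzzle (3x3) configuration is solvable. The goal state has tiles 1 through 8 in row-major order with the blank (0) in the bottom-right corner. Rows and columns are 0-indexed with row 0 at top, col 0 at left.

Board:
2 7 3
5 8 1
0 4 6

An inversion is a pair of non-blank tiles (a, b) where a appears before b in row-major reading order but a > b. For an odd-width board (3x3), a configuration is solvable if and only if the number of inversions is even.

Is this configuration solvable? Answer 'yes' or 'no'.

Answer: yes

Derivation:
Inversions (pairs i<j in row-major order where tile[i] > tile[j] > 0): 12
12 is even, so the puzzle is solvable.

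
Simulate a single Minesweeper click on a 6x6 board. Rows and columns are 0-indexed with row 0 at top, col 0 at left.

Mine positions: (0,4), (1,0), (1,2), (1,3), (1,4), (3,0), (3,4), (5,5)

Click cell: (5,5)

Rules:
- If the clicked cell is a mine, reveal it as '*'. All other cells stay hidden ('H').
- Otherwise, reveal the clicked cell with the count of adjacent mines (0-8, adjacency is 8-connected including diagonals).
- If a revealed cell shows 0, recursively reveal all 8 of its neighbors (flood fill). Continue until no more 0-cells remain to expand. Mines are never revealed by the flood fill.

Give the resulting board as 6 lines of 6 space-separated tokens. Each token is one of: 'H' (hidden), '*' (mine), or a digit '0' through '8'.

H H H H H H
H H H H H H
H H H H H H
H H H H H H
H H H H H H
H H H H H *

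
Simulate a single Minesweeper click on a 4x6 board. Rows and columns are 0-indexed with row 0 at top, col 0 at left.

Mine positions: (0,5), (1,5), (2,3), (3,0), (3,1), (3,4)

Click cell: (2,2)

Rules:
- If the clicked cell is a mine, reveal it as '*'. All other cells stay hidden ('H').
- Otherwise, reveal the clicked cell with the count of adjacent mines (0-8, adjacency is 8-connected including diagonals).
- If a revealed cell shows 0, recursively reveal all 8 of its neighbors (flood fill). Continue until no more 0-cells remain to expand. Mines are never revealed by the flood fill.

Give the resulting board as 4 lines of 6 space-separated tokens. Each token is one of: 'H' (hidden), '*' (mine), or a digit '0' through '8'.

H H H H H H
H H H H H H
H H 2 H H H
H H H H H H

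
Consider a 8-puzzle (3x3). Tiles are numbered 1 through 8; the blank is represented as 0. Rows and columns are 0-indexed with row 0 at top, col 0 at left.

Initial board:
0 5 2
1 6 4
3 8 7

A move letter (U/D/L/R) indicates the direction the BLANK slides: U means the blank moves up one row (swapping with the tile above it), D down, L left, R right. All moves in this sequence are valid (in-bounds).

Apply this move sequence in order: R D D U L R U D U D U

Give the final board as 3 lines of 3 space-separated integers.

After move 1 (R):
5 0 2
1 6 4
3 8 7

After move 2 (D):
5 6 2
1 0 4
3 8 7

After move 3 (D):
5 6 2
1 8 4
3 0 7

After move 4 (U):
5 6 2
1 0 4
3 8 7

After move 5 (L):
5 6 2
0 1 4
3 8 7

After move 6 (R):
5 6 2
1 0 4
3 8 7

After move 7 (U):
5 0 2
1 6 4
3 8 7

After move 8 (D):
5 6 2
1 0 4
3 8 7

After move 9 (U):
5 0 2
1 6 4
3 8 7

After move 10 (D):
5 6 2
1 0 4
3 8 7

After move 11 (U):
5 0 2
1 6 4
3 8 7

Answer: 5 0 2
1 6 4
3 8 7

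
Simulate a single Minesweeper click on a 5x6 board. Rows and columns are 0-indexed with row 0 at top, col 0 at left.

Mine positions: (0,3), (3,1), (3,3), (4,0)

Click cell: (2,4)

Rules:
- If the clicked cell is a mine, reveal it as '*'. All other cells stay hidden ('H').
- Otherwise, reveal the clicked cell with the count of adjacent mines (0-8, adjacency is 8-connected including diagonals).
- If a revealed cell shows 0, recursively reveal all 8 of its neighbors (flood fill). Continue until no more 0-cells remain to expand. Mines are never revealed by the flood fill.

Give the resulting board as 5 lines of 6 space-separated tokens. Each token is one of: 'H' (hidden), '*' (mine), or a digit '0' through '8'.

H H H H H H
H H H H H H
H H H H 1 H
H H H H H H
H H H H H H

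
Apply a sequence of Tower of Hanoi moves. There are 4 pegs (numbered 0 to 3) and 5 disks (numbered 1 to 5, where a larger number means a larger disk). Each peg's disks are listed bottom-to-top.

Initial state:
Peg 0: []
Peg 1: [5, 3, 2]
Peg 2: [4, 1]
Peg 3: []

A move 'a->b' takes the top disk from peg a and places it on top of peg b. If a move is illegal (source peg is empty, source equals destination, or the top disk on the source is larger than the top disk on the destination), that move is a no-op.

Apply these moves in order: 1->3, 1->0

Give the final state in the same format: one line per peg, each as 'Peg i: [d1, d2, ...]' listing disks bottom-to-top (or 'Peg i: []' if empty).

Answer: Peg 0: [3]
Peg 1: [5]
Peg 2: [4, 1]
Peg 3: [2]

Derivation:
After move 1 (1->3):
Peg 0: []
Peg 1: [5, 3]
Peg 2: [4, 1]
Peg 3: [2]

After move 2 (1->0):
Peg 0: [3]
Peg 1: [5]
Peg 2: [4, 1]
Peg 3: [2]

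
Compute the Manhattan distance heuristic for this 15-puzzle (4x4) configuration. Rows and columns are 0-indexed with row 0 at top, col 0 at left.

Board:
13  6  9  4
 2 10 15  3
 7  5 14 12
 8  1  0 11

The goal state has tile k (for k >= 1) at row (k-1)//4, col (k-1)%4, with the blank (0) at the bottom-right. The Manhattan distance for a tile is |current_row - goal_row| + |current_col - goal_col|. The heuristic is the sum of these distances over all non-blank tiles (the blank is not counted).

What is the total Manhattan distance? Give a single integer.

Answer: 33

Derivation:
Tile 13: at (0,0), goal (3,0), distance |0-3|+|0-0| = 3
Tile 6: at (0,1), goal (1,1), distance |0-1|+|1-1| = 1
Tile 9: at (0,2), goal (2,0), distance |0-2|+|2-0| = 4
Tile 4: at (0,3), goal (0,3), distance |0-0|+|3-3| = 0
Tile 2: at (1,0), goal (0,1), distance |1-0|+|0-1| = 2
Tile 10: at (1,1), goal (2,1), distance |1-2|+|1-1| = 1
Tile 15: at (1,2), goal (3,2), distance |1-3|+|2-2| = 2
Tile 3: at (1,3), goal (0,2), distance |1-0|+|3-2| = 2
Tile 7: at (2,0), goal (1,2), distance |2-1|+|0-2| = 3
Tile 5: at (2,1), goal (1,0), distance |2-1|+|1-0| = 2
Tile 14: at (2,2), goal (3,1), distance |2-3|+|2-1| = 2
Tile 12: at (2,3), goal (2,3), distance |2-2|+|3-3| = 0
Tile 8: at (3,0), goal (1,3), distance |3-1|+|0-3| = 5
Tile 1: at (3,1), goal (0,0), distance |3-0|+|1-0| = 4
Tile 11: at (3,3), goal (2,2), distance |3-2|+|3-2| = 2
Sum: 3 + 1 + 4 + 0 + 2 + 1 + 2 + 2 + 3 + 2 + 2 + 0 + 5 + 4 + 2 = 33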